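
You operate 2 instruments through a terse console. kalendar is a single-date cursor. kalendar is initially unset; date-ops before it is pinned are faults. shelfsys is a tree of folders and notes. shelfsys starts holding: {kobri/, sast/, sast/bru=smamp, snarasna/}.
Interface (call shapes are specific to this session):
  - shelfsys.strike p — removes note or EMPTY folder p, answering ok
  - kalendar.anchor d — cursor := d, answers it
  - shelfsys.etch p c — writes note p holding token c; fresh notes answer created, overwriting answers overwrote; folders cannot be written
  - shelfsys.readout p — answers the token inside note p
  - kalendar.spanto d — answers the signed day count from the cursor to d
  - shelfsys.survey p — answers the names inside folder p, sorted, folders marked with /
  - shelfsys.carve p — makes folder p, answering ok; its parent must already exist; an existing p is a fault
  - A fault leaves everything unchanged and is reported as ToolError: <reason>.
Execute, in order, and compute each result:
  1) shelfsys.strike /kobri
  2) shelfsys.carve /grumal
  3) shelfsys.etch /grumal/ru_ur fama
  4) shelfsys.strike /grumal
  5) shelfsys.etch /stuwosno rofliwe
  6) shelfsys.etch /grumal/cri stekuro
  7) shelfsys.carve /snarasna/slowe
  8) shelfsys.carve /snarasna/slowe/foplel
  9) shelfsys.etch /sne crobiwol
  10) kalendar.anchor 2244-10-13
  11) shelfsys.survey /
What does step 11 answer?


> shelfsys.strike p: /kobri
[out] ok
> shelfsys.carve p: /grumal
[out] ok
> shelfsys.etch p: /grumal/ru_ur c: fama
[out] created
> shelfsys.strike p: /grumal
[out] ToolError: not empty
> shelfsys.etch p: /stuwosno c: rofliwe
[out] created
> shelfsys.etch p: /grumal/cri c: stekuro
[out] created
> shelfsys.carve p: /snarasna/slowe
[out] ok
> shelfsys.carve p: /snarasna/slowe/foplel
[out] ok
> shelfsys.etch p: /sne c: crobiwol
[out] created
> kalendar.anchor d: 2244-10-13
[out] 2244-10-13
> shelfsys.survey p: /
[out] [grumal/, sast/, snarasna/, sne, stuwosno]

Answer: [grumal/, sast/, snarasna/, sne, stuwosno]


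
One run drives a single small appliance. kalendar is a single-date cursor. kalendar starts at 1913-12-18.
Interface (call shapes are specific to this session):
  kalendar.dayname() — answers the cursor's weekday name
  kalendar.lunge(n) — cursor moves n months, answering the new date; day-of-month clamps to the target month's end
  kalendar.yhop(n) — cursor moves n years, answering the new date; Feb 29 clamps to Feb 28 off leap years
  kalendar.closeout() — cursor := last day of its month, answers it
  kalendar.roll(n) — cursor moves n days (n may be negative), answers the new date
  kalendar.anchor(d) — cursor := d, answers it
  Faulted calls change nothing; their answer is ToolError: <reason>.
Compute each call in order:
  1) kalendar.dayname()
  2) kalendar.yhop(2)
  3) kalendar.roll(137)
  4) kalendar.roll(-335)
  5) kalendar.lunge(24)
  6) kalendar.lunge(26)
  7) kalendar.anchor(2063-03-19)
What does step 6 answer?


Now I run kalendar.dayname(), yielding Thursday.
I try kalendar.yhop on n: 2, and see 1915-12-18.
I call kalendar.roll on n: 137, yielding 1916-05-03.
I run kalendar.roll on n: -335, — result: 1915-06-03.
Using kalendar.lunge on n: 24, which returns 1917-06-03.
Invoking kalendar.lunge on n: 26, which returns 1919-08-03.
I run kalendar.anchor on d: 2063-03-19, and observe 2063-03-19.

Answer: 1919-08-03


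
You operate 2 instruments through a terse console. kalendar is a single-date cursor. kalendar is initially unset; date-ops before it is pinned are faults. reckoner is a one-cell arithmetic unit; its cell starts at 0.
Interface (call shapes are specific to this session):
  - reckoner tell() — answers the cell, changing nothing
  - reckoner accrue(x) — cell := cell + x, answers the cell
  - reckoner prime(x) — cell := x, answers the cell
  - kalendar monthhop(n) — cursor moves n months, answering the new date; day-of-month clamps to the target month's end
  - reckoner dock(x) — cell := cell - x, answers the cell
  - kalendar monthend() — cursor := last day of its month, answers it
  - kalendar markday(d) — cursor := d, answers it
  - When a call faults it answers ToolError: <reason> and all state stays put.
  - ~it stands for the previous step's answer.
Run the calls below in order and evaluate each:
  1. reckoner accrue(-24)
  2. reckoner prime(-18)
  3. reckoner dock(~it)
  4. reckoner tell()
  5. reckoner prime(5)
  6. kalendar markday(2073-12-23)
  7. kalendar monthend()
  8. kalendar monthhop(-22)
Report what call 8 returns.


Invoking reckoner accrue passing x='-24': -24.
Calling reckoner prime passing x='-18', and observe -18.
I run reckoner dock passing x='~it', giving 0.
Then reckoner tell: 0.
I use reckoner prime passing x='5', yielding 5.
Invoking kalendar markday passing d='2073-12-23', which returns 2073-12-23.
Calling kalendar monthend, → 2073-12-31.
I use kalendar monthhop passing n='-22', and get 2072-02-29.

Answer: 2072-02-29


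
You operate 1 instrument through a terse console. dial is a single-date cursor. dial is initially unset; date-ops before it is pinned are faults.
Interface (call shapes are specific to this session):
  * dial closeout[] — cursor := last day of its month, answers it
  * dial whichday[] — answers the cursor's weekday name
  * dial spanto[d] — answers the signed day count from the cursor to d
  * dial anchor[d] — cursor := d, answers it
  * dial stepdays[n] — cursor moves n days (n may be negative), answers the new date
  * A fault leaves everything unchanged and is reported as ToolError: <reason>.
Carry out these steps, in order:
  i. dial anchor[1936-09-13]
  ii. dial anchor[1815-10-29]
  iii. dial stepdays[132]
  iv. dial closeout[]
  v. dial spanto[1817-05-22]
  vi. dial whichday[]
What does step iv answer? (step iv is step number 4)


>>> dial anchor d=1936-09-13
:: 1936-09-13
>>> dial anchor d=1815-10-29
:: 1815-10-29
>>> dial stepdays n=132
:: 1816-03-09
>>> dial closeout
:: 1816-03-31
>>> dial spanto d=1817-05-22
:: 417
>>> dial whichday
:: Sunday

Answer: 1816-03-31


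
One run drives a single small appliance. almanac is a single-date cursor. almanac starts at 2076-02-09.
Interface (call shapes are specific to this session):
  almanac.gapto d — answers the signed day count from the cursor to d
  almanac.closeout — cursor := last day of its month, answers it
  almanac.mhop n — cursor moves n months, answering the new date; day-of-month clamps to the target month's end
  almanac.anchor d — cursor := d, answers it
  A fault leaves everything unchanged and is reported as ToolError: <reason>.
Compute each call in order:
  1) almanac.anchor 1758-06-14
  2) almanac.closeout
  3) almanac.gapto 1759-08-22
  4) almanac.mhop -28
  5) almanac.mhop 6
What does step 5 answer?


Answer: 1756-08-29

Derivation:
Step: anchor[d=1758-06-14]
Result: 1758-06-14
Step: closeout[]
Result: 1758-06-30
Step: gapto[d=1759-08-22]
Result: 418
Step: mhop[n=-28]
Result: 1756-02-29
Step: mhop[n=6]
Result: 1756-08-29


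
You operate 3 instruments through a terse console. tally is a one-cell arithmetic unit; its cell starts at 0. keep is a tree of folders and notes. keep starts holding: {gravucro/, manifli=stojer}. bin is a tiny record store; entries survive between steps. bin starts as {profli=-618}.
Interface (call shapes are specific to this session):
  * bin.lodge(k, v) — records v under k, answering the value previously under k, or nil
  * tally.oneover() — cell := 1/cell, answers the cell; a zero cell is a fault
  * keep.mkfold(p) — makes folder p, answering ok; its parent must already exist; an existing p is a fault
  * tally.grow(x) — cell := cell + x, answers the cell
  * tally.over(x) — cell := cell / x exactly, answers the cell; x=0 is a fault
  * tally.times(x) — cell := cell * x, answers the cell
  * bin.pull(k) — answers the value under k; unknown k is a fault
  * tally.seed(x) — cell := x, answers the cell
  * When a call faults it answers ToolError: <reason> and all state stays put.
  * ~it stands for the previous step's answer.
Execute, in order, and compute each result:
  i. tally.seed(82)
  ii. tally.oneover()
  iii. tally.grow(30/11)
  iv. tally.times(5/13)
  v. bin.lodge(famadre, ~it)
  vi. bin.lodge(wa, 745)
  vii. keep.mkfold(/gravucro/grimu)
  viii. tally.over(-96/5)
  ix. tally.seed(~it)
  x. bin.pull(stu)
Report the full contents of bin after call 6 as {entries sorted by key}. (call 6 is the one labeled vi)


>> tally.seed(x→82)
<< 82
>> tally.oneover()
<< 1/82
>> tally.grow(x→30/11)
<< 2471/902
>> tally.times(x→5/13)
<< 12355/11726
>> bin.lodge(k→famadre, v→~it)
<< nil
>> bin.lodge(k→wa, v→745)
<< nil
>> keep.mkfold(p→/gravucro/grimu)
<< ok
>> tally.over(x→-96/5)
<< -61775/1125696
>> tally.seed(x→~it)
<< -61775/1125696
>> bin.pull(k→stu)
<< ToolError: no such key stu

Answer: {famadre=12355/11726, profli=-618, wa=745}


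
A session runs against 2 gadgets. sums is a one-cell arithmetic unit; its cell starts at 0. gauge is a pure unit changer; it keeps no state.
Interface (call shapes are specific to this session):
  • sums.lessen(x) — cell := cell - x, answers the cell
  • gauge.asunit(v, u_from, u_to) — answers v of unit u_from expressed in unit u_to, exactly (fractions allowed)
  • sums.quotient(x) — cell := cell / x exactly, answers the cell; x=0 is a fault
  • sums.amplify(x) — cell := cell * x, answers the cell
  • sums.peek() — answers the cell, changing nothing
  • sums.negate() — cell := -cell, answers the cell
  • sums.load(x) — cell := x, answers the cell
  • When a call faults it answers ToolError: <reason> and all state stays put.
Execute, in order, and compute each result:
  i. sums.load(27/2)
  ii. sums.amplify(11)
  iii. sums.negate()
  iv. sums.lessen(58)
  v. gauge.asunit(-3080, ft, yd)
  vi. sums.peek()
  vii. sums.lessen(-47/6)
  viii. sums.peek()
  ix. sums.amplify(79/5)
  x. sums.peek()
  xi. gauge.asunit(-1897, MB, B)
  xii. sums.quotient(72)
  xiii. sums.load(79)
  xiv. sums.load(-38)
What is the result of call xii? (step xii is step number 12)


I invoke sums.load passing 27/2, → 27/2.
I run sums.amplify passing 11, and get 297/2.
Then sums.negate, — result: -297/2.
Invoking sums.lessen passing 58, and observe -413/2.
Invoking gauge.asunit passing -3080, ft, yd, yielding -3080/3.
I use sums.peek, yielding -413/2.
Now I run sums.lessen passing -47/6, and get -596/3.
I use sums.peek, giving -596/3.
Invoking sums.amplify passing 79/5, giving -47084/15.
Using sums.peek(), → -47084/15.
Invoking gauge.asunit passing -1897, MB, B, → -1897000000.
Now I run sums.quotient passing 72, giving -11771/270.
Calling sums.load passing 79, giving 79.
Then sums.load passing -38, and observe -38.

Answer: -11771/270


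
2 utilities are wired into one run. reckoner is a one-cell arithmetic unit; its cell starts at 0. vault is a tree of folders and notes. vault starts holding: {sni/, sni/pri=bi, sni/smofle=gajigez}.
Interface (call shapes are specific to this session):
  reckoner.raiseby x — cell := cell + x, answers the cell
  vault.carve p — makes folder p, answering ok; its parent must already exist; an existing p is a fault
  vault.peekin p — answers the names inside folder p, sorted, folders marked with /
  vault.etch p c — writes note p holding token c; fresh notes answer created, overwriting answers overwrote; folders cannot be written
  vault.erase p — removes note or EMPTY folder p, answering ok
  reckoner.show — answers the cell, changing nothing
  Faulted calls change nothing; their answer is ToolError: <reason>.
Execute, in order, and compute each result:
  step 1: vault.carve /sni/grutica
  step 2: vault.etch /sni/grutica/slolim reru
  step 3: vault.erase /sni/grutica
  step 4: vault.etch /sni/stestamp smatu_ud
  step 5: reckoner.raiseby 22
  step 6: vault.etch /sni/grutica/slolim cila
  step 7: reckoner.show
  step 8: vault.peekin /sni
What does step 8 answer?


Answer: [grutica/, pri, smofle, stestamp]

Derivation:
> carve p→/sni/grutica
= ok
> etch p→/sni/grutica/slolim c→reru
= created
> erase p→/sni/grutica
= ToolError: not empty
> etch p→/sni/stestamp c→smatu_ud
= created
> raiseby x→22
= 22
> etch p→/sni/grutica/slolim c→cila
= overwrote
> show
= 22
> peekin p→/sni
= [grutica/, pri, smofle, stestamp]


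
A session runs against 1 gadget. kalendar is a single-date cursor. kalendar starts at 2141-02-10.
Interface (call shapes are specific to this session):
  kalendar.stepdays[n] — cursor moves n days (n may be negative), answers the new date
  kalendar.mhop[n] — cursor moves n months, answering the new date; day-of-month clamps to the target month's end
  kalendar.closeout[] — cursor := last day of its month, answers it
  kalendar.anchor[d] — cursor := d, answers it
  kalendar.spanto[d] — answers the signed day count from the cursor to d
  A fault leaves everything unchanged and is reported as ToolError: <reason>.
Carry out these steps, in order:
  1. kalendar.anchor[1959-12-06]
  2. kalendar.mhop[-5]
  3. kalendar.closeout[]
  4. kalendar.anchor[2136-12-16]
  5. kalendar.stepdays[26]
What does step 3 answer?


Answer: 1959-07-31

Derivation:
-> anchor(d→1959-12-06)
<- 1959-12-06
-> mhop(n→-5)
<- 1959-07-06
-> closeout()
<- 1959-07-31
-> anchor(d→2136-12-16)
<- 2136-12-16
-> stepdays(n→26)
<- 2137-01-11


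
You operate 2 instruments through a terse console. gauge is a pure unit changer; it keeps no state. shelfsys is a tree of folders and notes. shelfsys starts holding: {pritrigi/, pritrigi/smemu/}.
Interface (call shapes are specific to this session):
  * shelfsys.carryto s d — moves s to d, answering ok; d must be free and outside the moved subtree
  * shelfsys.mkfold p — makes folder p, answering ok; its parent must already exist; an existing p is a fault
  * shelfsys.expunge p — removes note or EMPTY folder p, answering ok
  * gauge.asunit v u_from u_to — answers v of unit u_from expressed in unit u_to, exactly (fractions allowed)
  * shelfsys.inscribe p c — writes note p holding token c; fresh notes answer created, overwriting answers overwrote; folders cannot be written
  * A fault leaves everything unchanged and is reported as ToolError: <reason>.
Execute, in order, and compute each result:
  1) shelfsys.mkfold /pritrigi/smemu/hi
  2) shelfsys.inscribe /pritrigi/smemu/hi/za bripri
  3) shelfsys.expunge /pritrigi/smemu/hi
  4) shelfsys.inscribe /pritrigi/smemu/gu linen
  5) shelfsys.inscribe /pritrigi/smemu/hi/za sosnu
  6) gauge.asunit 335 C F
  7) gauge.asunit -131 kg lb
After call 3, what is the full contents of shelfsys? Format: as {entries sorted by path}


-- shelfsys.mkfold(p='/pritrigi/smemu/hi') == ok
-- shelfsys.inscribe(p='/pritrigi/smemu/hi/za', c='bripri') == created
-- shelfsys.expunge(p='/pritrigi/smemu/hi') == ToolError: not empty
-- shelfsys.inscribe(p='/pritrigi/smemu/gu', c='linen') == created
-- shelfsys.inscribe(p='/pritrigi/smemu/hi/za', c='sosnu') == overwrote
-- gauge.asunit(v='335', u_from='C', u_to='F') == 635
-- gauge.asunit(v='-131', u_from='kg', u_to='lb') == -13100000000/45359237

Answer: {pritrigi/, pritrigi/smemu/, pritrigi/smemu/hi/, pritrigi/smemu/hi/za=bripri}


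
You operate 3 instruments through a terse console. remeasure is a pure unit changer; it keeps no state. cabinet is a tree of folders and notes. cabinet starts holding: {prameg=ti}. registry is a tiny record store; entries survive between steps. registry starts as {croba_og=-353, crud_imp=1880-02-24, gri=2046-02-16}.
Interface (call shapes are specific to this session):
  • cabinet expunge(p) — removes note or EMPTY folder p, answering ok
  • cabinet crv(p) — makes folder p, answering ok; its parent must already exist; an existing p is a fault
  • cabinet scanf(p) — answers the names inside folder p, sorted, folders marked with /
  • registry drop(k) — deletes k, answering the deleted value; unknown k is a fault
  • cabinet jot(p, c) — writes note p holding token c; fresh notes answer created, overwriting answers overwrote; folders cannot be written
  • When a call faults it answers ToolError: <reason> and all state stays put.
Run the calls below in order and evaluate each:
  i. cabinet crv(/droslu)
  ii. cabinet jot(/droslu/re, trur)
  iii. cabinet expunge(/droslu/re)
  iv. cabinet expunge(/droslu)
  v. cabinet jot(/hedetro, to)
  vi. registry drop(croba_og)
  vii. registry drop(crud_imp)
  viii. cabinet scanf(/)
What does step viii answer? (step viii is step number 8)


Using cabinet crv(p: /droslu), giving ok.
Now I run cabinet jot(p: /droslu/re, c: trur), and see created.
Then cabinet expunge(p: /droslu/re), and see ok.
Now I run cabinet expunge(p: /droslu), which returns ok.
I run cabinet jot(p: /hedetro, c: to), → created.
I use registry drop(k: croba_og), and observe -353.
Next I call registry drop(k: crud_imp), and observe 1880-02-24.
I run cabinet scanf(p: /), and observe [hedetro, prameg].

Answer: [hedetro, prameg]


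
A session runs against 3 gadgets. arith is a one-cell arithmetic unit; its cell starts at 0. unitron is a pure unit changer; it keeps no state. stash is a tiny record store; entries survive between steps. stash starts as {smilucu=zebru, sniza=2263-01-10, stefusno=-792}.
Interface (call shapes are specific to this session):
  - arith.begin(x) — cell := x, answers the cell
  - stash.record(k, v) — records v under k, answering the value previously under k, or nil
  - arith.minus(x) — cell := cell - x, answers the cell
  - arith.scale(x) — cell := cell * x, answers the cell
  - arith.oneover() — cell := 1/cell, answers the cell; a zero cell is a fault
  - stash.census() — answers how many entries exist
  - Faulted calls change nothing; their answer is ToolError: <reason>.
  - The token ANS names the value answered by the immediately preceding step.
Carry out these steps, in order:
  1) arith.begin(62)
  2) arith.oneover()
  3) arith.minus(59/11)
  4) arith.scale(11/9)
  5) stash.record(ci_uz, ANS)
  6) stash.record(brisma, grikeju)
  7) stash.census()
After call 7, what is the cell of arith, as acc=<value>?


Now I run arith.begin on x=62, — result: 62.
I use arith.oneover: 1/62.
I try arith.minus on x=59/11, giving -3647/682.
Invoking arith.scale on x=11/9, → -3647/558.
Invoking stash.record on k=ci_uz, v=ANS, yielding nil.
Invoking stash.record on k=brisma, v=grikeju: nil.
I use stash.census(), and observe 5.

Answer: acc=-3647/558


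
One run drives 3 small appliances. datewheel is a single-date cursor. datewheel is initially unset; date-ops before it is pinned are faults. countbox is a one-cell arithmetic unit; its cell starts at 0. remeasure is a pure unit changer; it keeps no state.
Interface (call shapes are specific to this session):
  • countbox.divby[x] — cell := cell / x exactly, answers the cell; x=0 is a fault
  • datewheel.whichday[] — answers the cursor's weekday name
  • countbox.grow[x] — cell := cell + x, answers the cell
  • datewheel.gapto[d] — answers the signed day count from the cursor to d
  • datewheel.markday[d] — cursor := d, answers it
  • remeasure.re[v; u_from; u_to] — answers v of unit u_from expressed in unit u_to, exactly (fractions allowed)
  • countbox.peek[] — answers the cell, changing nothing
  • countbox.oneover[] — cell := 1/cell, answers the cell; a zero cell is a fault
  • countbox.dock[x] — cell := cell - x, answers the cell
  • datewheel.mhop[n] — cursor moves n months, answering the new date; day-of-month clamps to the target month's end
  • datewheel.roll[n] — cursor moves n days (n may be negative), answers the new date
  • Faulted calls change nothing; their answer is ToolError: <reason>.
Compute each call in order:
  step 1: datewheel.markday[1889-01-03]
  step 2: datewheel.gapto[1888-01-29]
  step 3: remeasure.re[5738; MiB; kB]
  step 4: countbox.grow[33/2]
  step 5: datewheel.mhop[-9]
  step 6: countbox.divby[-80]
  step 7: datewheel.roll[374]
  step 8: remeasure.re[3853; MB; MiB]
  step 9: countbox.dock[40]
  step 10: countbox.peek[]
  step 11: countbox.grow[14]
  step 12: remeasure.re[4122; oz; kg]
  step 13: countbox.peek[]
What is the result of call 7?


Answer: 1889-04-12

Derivation:
I call datewheel.markday using d: 1889-01-03, which returns 1889-01-03.
Next I call datewheel.gapto using d: 1888-01-29, — result: -340.
Calling remeasure.re using v: 5738, u_from: MiB, u_to: kB, → 752091136/125.
Next I call countbox.grow using x: 33/2, yielding 33/2.
I run datewheel.mhop using n: -9, and see 1888-04-03.
I try countbox.divby using x: -80, which returns -33/160.
Calling datewheel.roll using n: 374, yielding 1889-04-12.
I run remeasure.re using v: 3853, u_from: MB, u_to: MiB, → 60203125/16384.
Next I call countbox.dock using x: 40, giving -6433/160.
I run countbox.peek(), → -6433/160.
Using countbox.grow using x: 14, yielding -4193/160.
Calling remeasure.re using v: 4122, u_from: oz, u_to: kg, → 93485387457/800000000.
Now I run countbox.peek(), yielding -4193/160.


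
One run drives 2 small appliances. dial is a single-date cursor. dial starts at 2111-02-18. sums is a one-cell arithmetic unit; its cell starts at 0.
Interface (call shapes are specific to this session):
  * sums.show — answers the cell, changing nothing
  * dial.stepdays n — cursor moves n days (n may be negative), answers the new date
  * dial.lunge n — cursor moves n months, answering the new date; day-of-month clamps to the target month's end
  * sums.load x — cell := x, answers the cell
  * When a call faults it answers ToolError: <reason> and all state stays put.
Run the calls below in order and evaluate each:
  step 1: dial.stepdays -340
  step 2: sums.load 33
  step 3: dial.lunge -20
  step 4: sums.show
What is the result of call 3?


Answer: 2108-07-15

Derivation:
% dial.stepdays n='-340'
[out] 2110-03-15
% sums.load x='33'
[out] 33
% dial.lunge n='-20'
[out] 2108-07-15
% sums.show
[out] 33


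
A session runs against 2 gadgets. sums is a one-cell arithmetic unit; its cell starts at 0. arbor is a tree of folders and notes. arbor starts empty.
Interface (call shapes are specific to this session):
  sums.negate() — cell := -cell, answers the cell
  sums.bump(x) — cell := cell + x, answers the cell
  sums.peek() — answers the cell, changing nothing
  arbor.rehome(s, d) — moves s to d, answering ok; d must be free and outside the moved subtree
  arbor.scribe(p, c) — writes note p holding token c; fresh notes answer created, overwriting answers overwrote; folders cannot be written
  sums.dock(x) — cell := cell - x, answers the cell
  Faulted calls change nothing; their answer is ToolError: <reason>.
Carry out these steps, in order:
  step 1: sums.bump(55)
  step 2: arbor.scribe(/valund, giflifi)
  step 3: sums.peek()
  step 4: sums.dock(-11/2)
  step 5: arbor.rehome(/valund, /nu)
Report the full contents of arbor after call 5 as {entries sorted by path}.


I run sums.bump passing x→55, and get 55.
I call arbor.scribe passing p→/valund, c→giflifi, yielding created.
Then sums.peek(), yielding 55.
Next I call sums.dock passing x→-11/2, and see 121/2.
Then arbor.rehome passing s→/valund, d→/nu, and observe ok.

Answer: {nu=giflifi}


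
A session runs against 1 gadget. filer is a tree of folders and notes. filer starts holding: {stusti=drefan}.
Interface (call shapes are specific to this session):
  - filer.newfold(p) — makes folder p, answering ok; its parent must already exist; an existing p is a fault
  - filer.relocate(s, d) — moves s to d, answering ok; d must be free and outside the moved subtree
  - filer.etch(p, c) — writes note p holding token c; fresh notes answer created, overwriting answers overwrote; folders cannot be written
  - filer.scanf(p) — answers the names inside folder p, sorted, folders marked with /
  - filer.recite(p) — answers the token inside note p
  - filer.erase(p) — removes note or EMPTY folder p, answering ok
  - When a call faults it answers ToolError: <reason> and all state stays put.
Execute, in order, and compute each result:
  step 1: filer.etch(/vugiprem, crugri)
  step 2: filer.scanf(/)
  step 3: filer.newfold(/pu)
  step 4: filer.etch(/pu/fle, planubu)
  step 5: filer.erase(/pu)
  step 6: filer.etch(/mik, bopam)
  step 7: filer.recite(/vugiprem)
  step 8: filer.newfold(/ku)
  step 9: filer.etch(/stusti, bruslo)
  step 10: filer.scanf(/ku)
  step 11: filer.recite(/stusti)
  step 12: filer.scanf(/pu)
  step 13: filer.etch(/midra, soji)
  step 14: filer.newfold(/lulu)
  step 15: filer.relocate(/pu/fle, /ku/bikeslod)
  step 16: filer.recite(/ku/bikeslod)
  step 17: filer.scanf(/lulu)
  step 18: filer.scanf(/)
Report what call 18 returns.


Answer: [ku/, lulu/, midra, mik, pu/, stusti, vugiprem]

Derivation:
→ filer.etch(p='/vugiprem', c='crugri')
← created
→ filer.scanf(p='/')
← [stusti, vugiprem]
→ filer.newfold(p='/pu')
← ok
→ filer.etch(p='/pu/fle', c='planubu')
← created
→ filer.erase(p='/pu')
← ToolError: not empty
→ filer.etch(p='/mik', c='bopam')
← created
→ filer.recite(p='/vugiprem')
← crugri
→ filer.newfold(p='/ku')
← ok
→ filer.etch(p='/stusti', c='bruslo')
← overwrote
→ filer.scanf(p='/ku')
← []
→ filer.recite(p='/stusti')
← bruslo
→ filer.scanf(p='/pu')
← [fle]
→ filer.etch(p='/midra', c='soji')
← created
→ filer.newfold(p='/lulu')
← ok
→ filer.relocate(s='/pu/fle', d='/ku/bikeslod')
← ok
→ filer.recite(p='/ku/bikeslod')
← planubu
→ filer.scanf(p='/lulu')
← []
→ filer.scanf(p='/')
← [ku/, lulu/, midra, mik, pu/, stusti, vugiprem]


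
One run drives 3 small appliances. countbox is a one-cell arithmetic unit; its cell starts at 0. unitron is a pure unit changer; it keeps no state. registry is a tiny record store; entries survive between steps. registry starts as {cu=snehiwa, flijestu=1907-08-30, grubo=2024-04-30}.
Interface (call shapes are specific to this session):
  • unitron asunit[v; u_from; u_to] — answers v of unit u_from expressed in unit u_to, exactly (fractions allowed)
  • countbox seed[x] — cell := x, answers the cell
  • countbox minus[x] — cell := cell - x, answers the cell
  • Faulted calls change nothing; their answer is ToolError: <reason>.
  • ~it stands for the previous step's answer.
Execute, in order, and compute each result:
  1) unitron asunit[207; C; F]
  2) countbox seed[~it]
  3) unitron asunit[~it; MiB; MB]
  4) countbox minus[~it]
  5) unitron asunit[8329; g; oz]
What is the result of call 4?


> unitron asunit v='207' u_from='C' u_to='F'
:: 2023/5
> countbox seed x='~it'
:: 2023/5
> unitron asunit v='~it' u_from='MiB' u_to='MB'
:: 33144832/78125
> countbox minus x='~it'
:: -1535457/78125
> unitron asunit v='8329' u_from='g' u_to='oz'
:: 13326400000/45359237

Answer: -1535457/78125


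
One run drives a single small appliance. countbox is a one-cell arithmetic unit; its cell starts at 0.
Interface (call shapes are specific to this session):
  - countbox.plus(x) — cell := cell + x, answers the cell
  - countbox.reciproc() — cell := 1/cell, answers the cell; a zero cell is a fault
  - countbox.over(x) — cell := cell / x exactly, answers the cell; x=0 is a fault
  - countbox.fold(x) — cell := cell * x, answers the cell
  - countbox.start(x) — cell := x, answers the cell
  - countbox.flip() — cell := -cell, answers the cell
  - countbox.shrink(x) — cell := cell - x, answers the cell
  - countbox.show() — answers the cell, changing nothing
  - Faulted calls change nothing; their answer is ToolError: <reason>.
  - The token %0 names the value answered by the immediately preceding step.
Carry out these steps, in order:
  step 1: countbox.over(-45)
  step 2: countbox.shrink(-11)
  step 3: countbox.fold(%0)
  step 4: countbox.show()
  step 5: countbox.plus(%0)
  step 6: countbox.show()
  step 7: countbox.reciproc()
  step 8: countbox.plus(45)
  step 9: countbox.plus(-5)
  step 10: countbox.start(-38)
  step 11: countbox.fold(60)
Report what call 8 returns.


[in] countbox.over x=-45
:: 0
[in] countbox.shrink x=-11
:: 11
[in] countbox.fold x=%0
:: 121
[in] countbox.show
:: 121
[in] countbox.plus x=%0
:: 242
[in] countbox.show
:: 242
[in] countbox.reciproc
:: 1/242
[in] countbox.plus x=45
:: 10891/242
[in] countbox.plus x=-5
:: 9681/242
[in] countbox.start x=-38
:: -38
[in] countbox.fold x=60
:: -2280

Answer: 10891/242


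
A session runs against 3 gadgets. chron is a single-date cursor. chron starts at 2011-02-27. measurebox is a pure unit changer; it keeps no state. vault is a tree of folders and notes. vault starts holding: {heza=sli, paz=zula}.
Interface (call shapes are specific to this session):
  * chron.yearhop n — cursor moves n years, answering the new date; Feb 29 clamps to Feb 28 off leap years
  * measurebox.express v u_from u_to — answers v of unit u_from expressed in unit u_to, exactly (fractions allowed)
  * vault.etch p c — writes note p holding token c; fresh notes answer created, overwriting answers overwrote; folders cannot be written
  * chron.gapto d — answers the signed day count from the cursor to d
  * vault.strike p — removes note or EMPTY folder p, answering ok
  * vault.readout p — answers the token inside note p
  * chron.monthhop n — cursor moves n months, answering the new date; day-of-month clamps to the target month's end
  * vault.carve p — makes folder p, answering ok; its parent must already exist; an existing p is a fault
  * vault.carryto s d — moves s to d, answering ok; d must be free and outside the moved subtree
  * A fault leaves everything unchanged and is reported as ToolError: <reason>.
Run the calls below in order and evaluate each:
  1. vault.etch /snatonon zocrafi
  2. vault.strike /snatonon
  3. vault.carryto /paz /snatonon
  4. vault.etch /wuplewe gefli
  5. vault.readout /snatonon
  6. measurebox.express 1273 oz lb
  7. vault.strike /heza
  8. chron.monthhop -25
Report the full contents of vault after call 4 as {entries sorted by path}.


Act: vault.etch[p→/snatonon; c→zocrafi]
Obs: created
Act: vault.strike[p→/snatonon]
Obs: ok
Act: vault.carryto[s→/paz; d→/snatonon]
Obs: ok
Act: vault.etch[p→/wuplewe; c→gefli]
Obs: created
Act: vault.readout[p→/snatonon]
Obs: zula
Act: measurebox.express[v→1273; u_from→oz; u_to→lb]
Obs: 1273/16
Act: vault.strike[p→/heza]
Obs: ok
Act: chron.monthhop[n→-25]
Obs: 2009-01-27

Answer: {heza=sli, snatonon=zula, wuplewe=gefli}


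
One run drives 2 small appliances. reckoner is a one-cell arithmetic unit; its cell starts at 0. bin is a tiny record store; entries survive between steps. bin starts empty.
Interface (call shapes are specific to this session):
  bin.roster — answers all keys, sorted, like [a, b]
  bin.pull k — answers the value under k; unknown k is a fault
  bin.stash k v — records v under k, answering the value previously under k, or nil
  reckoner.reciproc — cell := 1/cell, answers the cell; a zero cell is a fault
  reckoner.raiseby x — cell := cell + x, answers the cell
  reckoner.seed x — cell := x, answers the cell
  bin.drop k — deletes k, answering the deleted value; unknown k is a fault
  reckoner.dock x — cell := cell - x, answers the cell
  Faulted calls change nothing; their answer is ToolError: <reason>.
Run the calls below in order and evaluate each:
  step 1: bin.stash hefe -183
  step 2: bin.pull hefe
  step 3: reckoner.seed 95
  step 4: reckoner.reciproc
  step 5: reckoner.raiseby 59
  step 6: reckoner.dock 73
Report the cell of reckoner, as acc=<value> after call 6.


Answer: acc=-1329/95

Derivation:
-> stash(k='hefe', v='-183')
<- nil
-> pull(k='hefe')
<- -183
-> seed(x='95')
<- 95
-> reciproc()
<- 1/95
-> raiseby(x='59')
<- 5606/95
-> dock(x='73')
<- -1329/95


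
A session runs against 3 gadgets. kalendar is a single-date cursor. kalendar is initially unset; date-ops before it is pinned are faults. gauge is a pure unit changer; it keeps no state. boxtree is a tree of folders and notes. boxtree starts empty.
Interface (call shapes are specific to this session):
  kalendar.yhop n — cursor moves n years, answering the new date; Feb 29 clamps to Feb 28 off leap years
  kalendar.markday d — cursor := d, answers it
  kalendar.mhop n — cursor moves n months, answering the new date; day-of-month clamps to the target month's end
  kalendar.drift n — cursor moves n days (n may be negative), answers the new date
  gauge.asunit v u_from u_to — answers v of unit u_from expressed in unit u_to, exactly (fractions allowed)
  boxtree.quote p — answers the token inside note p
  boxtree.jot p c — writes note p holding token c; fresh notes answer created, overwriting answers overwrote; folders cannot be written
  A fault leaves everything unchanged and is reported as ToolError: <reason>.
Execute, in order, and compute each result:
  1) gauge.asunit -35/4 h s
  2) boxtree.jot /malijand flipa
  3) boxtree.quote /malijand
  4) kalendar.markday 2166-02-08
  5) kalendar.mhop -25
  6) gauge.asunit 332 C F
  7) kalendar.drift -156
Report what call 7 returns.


Answer: 2163-08-05

Derivation:
I try gauge.asunit(v=-35/4, u_from=h, u_to=s): -31500.
I use boxtree.jot(p=/malijand, c=flipa), yielding created.
Invoking boxtree.quote(p=/malijand), which returns flipa.
Using kalendar.markday(d=2166-02-08), yielding 2166-02-08.
I try kalendar.mhop(n=-25): 2164-01-08.
Invoking gauge.asunit(v=332, u_from=C, u_to=F), which returns 3148/5.
I run kalendar.drift(n=-156): 2163-08-05.


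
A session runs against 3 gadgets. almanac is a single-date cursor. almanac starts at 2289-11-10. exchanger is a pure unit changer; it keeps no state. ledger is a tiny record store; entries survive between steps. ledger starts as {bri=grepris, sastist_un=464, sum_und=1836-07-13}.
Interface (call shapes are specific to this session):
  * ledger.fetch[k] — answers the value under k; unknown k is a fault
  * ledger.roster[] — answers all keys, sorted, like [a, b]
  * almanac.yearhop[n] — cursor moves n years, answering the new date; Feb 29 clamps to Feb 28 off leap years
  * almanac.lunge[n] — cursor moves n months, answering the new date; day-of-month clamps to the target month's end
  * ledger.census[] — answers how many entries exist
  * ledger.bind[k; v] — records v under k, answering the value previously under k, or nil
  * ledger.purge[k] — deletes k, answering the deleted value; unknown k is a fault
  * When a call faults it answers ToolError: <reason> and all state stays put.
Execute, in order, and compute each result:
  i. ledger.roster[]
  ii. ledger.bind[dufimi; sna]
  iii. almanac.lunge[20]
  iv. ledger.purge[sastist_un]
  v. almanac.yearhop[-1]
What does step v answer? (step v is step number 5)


$ ledger.roster
:: [bri, sastist_un, sum_und]
$ ledger.bind k=dufimi v=sna
:: nil
$ almanac.lunge n=20
:: 2291-07-10
$ ledger.purge k=sastist_un
:: 464
$ almanac.yearhop n=-1
:: 2290-07-10

Answer: 2290-07-10


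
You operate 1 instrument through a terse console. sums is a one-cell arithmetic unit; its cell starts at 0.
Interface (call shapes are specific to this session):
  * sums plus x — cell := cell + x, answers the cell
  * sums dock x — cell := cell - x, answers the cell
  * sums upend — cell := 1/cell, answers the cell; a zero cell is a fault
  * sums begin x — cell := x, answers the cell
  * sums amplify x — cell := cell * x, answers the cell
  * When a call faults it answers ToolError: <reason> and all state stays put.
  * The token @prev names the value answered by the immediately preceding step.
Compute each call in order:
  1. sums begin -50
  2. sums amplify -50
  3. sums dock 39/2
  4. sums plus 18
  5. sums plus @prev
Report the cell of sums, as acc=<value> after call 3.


Now I run sums begin with x→-50: -50.
Calling sums amplify with x→-50: 2500.
I try sums dock with x→39/2, → 4961/2.
Then sums plus with x→18, → 4997/2.
I invoke sums plus with x→@prev, → 4997.

Answer: acc=4961/2


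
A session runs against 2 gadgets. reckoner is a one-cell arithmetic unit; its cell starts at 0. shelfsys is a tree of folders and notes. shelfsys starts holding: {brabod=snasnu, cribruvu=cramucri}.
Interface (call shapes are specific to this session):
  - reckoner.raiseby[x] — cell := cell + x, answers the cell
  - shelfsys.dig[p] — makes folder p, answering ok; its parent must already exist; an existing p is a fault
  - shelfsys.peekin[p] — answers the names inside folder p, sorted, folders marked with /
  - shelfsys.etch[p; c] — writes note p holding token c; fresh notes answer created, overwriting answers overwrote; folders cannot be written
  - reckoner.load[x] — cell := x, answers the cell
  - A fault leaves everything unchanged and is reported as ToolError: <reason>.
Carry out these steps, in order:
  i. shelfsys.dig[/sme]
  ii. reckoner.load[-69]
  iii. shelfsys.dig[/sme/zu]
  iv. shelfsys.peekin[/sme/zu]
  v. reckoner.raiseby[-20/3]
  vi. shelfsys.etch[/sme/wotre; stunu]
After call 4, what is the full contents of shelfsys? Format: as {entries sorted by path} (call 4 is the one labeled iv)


// 1. shelfsys.dig(p=/sme) ~> ok
// 2. reckoner.load(x=-69) ~> -69
// 3. shelfsys.dig(p=/sme/zu) ~> ok
// 4. shelfsys.peekin(p=/sme/zu) ~> []
// 5. reckoner.raiseby(x=-20/3) ~> -227/3
// 6. shelfsys.etch(p=/sme/wotre, c=stunu) ~> created

Answer: {brabod=snasnu, cribruvu=cramucri, sme/, sme/zu/}


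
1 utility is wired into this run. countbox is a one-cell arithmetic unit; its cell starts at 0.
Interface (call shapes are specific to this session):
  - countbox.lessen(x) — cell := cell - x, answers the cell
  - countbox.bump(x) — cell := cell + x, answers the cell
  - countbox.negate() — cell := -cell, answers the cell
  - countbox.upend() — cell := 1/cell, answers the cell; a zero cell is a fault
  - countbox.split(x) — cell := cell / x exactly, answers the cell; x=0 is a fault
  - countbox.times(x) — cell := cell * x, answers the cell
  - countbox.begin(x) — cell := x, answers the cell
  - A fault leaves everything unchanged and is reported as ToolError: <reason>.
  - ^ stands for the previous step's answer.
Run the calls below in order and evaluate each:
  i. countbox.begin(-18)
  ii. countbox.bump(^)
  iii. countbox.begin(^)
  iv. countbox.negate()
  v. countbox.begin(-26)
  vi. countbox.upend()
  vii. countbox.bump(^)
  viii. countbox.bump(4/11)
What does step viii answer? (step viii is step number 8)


==> countbox.begin(x→-18)
<== -18
==> countbox.bump(x→^)
<== -36
==> countbox.begin(x→^)
<== -36
==> countbox.negate()
<== 36
==> countbox.begin(x→-26)
<== -26
==> countbox.upend()
<== -1/26
==> countbox.bump(x→^)
<== -1/13
==> countbox.bump(x→4/11)
<== 41/143

Answer: 41/143


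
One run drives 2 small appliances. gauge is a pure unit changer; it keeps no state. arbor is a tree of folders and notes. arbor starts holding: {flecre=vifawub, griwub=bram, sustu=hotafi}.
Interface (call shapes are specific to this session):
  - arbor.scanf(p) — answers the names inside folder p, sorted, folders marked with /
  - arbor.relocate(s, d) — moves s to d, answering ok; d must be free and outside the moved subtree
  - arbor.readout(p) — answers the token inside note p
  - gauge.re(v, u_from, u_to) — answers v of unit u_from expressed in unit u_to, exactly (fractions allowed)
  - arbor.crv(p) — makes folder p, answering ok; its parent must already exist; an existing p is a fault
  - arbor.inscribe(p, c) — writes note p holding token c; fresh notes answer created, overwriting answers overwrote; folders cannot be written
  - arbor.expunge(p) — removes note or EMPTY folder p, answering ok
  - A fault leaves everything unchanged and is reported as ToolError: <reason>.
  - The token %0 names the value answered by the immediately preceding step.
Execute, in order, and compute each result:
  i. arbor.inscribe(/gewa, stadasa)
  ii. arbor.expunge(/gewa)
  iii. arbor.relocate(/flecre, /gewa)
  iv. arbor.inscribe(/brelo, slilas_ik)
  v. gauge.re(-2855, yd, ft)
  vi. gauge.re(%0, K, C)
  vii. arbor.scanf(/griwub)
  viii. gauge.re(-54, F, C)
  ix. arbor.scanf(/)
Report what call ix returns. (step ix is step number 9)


[in] inscribe p: /gewa c: stadasa
= created
[in] expunge p: /gewa
= ok
[in] relocate s: /flecre d: /gewa
= ok
[in] inscribe p: /brelo c: slilas_ik
= created
[in] re v: -2855 u_from: yd u_to: ft
= -8565
[in] re v: %0 u_from: K u_to: C
= -176763/20
[in] scanf p: /griwub
= ToolError: not a directory
[in] re v: -54 u_from: F u_to: C
= -430/9
[in] scanf p: /
= [brelo, gewa, griwub, sustu]

Answer: [brelo, gewa, griwub, sustu]
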